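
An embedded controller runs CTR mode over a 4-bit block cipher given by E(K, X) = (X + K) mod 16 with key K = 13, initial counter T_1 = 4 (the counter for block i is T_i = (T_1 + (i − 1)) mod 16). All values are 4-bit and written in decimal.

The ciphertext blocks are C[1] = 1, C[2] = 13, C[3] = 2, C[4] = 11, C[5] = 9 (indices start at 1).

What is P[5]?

CTR decryption: S_i = E(K, T_i) where T_i is the counter for block i; P_i = C_i ⊕ S_i.
P[5]: T = 8, S = E(K, T) = 5; 9 ⊕ 5 = 12.

P[5] = 12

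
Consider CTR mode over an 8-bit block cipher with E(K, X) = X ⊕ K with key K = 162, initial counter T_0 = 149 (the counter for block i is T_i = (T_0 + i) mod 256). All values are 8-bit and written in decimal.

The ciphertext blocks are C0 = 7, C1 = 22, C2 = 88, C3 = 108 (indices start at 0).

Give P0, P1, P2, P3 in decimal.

CTR decryption: S_i = E(K, T_i) where T_i is the counter for block i; P_i = C_i ⊕ S_i.
P0: T = 149, S = E(K, T) = 55; 7 ⊕ 55 = 48.
P1: T = 150, S = E(K, T) = 52; 22 ⊕ 52 = 34.
P2: T = 151, S = E(K, T) = 53; 88 ⊕ 53 = 109.
P3: T = 152, S = E(K, T) = 58; 108 ⊕ 58 = 86.

P0 = 48, P1 = 34, P2 = 109, P3 = 86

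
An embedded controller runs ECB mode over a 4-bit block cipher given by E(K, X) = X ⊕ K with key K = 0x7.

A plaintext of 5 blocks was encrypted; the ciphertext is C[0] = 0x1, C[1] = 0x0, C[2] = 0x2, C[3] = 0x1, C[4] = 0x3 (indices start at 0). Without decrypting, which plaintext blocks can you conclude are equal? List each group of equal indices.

ECB encrypts each block independently with the same key, so equal ciphertext blocks imply equal plaintext blocks.
C[0] = C[3] = 0x1, so P[0] = P[3].

P[0] = P[3]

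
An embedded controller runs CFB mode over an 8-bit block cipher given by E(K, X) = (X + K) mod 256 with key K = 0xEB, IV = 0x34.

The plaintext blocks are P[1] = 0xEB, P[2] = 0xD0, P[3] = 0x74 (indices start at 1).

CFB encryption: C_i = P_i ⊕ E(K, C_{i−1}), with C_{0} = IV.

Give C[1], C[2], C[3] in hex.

C[1]: E(K, 0x34) = 0x1F; 0xEB ⊕ 0x1F = 0xF4.
C[2]: E(K, 0xF4) = 0xDF; 0xD0 ⊕ 0xDF = 0x0F.
C[3]: E(K, 0x0F) = 0xFA; 0x74 ⊕ 0xFA = 0x8E.

C[1] = 0xF4, C[2] = 0x0F, C[3] = 0x8E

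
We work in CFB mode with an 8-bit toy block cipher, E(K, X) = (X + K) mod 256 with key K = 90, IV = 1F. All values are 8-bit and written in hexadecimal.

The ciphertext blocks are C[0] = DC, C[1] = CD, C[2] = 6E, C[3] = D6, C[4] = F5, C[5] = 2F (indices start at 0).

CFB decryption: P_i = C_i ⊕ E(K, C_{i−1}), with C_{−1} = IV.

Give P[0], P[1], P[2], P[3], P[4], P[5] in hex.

P[0] = 73, P[1] = A1, P[2] = 33, P[3] = 28, P[4] = 93, P[5] = AA

P[0]: E(K, 1F) = AF; DC ⊕ AF = 73.
P[1]: E(K, DC) = 6C; CD ⊕ 6C = A1.
P[2]: E(K, CD) = 5D; 6E ⊕ 5D = 33.
P[3]: E(K, 6E) = FE; D6 ⊕ FE = 28.
P[4]: E(K, D6) = 66; F5 ⊕ 66 = 93.
P[5]: E(K, F5) = 85; 2F ⊕ 85 = AA.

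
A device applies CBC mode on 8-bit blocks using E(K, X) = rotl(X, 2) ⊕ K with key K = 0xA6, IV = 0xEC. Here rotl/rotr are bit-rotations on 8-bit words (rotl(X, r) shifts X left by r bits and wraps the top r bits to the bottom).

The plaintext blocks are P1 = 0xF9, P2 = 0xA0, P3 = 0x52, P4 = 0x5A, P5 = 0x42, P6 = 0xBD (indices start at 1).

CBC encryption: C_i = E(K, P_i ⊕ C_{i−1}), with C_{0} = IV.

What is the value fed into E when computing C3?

0xBD

C1: P1 ⊕ 0xEC = 0x15; E(K, 0x15) = 0xF2.
C2: P2 ⊕ 0xF2 = 0x52; E(K, 0x52) = 0xEF.
C3: P3 ⊕ 0xEF = 0xBD; E(K, 0xBD) = 0x50.
So the input to E for block 3 is 0xBD.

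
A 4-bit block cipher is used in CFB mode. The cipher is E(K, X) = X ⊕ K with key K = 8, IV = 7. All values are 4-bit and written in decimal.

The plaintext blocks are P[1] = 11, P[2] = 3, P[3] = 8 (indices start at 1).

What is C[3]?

CFB encryption: C_i = P_i ⊕ E(K, C_{i−1}), with C_{0} = IV.
C[1]: E(K, 7) = 15; 11 ⊕ 15 = 4.
C[2]: E(K, 4) = 12; 3 ⊕ 12 = 15.
C[3]: E(K, 15) = 7; 8 ⊕ 7 = 15.

C[3] = 15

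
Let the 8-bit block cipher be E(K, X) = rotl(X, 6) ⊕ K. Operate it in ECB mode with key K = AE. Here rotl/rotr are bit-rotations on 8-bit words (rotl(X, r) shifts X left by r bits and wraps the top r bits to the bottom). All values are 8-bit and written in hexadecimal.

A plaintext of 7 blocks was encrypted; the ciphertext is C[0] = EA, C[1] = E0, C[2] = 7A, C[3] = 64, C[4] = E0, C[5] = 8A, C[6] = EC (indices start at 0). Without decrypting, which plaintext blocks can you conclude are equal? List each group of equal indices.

P[1] = P[4]

ECB encrypts each block independently with the same key, so equal ciphertext blocks imply equal plaintext blocks.
C[1] = C[4] = E0, so P[1] = P[4].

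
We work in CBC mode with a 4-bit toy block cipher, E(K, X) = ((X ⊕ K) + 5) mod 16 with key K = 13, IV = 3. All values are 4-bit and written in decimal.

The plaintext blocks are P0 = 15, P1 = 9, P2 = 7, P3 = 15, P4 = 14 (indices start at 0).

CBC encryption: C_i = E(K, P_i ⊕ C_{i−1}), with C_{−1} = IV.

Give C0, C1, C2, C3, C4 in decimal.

C0 = 6, C1 = 7, C2 = 2, C3 = 5, C4 = 11

C0: P0 ⊕ 3 = 12; E(K, 12) = 6.
C1: P1 ⊕ 6 = 15; E(K, 15) = 7.
C2: P2 ⊕ 7 = 0; E(K, 0) = 2.
C3: P3 ⊕ 2 = 13; E(K, 13) = 5.
C4: P4 ⊕ 5 = 11; E(K, 11) = 11.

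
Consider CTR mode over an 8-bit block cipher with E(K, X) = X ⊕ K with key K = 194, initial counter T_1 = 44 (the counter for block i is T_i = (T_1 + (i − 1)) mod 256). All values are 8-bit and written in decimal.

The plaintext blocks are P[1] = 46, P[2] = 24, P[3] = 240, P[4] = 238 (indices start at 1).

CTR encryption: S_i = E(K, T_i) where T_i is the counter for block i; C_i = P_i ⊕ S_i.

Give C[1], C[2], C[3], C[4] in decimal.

C[1]: T = 44, S = E(K, T) = 238; 46 ⊕ 238 = 192.
C[2]: T = 45, S = E(K, T) = 239; 24 ⊕ 239 = 247.
C[3]: T = 46, S = E(K, T) = 236; 240 ⊕ 236 = 28.
C[4]: T = 47, S = E(K, T) = 237; 238 ⊕ 237 = 3.

C[1] = 192, C[2] = 247, C[3] = 28, C[4] = 3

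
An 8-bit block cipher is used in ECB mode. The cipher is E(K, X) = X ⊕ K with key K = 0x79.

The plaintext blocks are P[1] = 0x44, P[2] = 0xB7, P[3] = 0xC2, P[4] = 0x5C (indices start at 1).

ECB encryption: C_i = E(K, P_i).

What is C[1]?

C[1]: E(K, 0x44) = 0x3D.

C[1] = 0x3D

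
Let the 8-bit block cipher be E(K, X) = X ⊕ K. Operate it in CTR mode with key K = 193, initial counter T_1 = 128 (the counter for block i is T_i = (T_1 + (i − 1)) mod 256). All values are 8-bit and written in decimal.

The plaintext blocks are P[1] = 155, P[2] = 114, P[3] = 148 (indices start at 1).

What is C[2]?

CTR encryption: S_i = E(K, T_i) where T_i is the counter for block i; C_i = P_i ⊕ S_i.
C[1]: T = 128, S = E(K, T) = 65; 155 ⊕ 65 = 218.
C[2]: T = 129, S = E(K, T) = 64; 114 ⊕ 64 = 50.

C[2] = 50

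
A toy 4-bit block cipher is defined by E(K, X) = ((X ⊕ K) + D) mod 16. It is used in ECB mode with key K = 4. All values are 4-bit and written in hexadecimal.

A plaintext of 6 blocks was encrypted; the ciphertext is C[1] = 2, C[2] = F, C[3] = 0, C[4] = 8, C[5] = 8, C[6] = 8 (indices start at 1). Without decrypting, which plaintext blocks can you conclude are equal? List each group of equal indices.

ECB encrypts each block independently with the same key, so equal ciphertext blocks imply equal plaintext blocks.
C[4] = C[5] = C[6] = 8, so P[4] = P[5] = P[6].

P[4] = P[5] = P[6]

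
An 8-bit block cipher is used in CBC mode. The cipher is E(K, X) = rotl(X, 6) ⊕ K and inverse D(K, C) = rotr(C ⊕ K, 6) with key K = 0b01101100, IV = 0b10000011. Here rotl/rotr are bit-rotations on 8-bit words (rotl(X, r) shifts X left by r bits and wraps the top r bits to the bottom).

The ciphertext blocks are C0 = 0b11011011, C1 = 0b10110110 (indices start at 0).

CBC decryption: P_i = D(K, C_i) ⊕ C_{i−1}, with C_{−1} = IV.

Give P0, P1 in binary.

P0 = 0b01011101, P1 = 0b10110000

P0: D(K, 0b11011011) = 0b11011110; 0b11011110 ⊕ 0b10000011 = 0b01011101.
P1: D(K, 0b10110110) = 0b01101011; 0b01101011 ⊕ 0b11011011 = 0b10110000.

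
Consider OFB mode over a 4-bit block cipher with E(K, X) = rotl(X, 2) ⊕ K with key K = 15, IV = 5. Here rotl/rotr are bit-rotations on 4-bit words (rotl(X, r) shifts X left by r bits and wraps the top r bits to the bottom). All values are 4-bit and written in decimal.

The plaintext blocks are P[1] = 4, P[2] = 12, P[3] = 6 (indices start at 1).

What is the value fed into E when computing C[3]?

5

OFB encryption: S_i = E(K, S_{i−1}) with S_{0} = IV; C_i = P_i ⊕ S_i.
C[1]: S = E(K, 5) = 10; 4 ⊕ 10 = 14.
C[2]: S = E(K, 10) = 5; 12 ⊕ 5 = 9.
C[3]: S = E(K, 5) = 10; 6 ⊕ 10 = 12.
So the input to E for block [3] is 5.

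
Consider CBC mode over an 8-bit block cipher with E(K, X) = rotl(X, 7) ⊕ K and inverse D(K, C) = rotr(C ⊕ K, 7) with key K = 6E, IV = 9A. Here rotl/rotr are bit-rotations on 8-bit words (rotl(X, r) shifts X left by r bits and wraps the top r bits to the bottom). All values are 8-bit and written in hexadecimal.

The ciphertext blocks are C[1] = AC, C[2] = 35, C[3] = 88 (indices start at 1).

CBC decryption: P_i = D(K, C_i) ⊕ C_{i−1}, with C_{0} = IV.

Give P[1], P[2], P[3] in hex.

P[1] = 1F, P[2] = 1A, P[3] = F8

P[1]: D(K, AC) = 85; 85 ⊕ 9A = 1F.
P[2]: D(K, 35) = B6; B6 ⊕ AC = 1A.
P[3]: D(K, 88) = CD; CD ⊕ 35 = F8.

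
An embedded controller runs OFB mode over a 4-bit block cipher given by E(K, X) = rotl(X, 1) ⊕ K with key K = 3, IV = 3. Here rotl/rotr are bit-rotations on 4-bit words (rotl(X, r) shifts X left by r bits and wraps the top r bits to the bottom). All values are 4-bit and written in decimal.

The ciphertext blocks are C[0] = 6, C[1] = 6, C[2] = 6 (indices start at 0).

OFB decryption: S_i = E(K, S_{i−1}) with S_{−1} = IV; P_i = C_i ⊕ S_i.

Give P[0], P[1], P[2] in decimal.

P[0] = 3, P[1] = 15, P[2] = 6

P[0]: S = E(K, 3) = 5; 6 ⊕ 5 = 3.
P[1]: S = E(K, 5) = 9; 6 ⊕ 9 = 15.
P[2]: S = E(K, 9) = 0; 6 ⊕ 0 = 6.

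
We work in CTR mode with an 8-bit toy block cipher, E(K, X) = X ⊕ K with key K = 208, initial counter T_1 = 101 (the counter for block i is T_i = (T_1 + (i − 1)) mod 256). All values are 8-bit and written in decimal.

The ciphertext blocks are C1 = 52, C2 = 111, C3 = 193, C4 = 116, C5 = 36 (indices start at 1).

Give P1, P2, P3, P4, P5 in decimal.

P1 = 129, P2 = 217, P3 = 118, P4 = 204, P5 = 157

CTR decryption: S_i = E(K, T_i) where T_i is the counter for block i; P_i = C_i ⊕ S_i.
P1: T = 101, S = E(K, T) = 181; 52 ⊕ 181 = 129.
P2: T = 102, S = E(K, T) = 182; 111 ⊕ 182 = 217.
P3: T = 103, S = E(K, T) = 183; 193 ⊕ 183 = 118.
P4: T = 104, S = E(K, T) = 184; 116 ⊕ 184 = 204.
P5: T = 105, S = E(K, T) = 185; 36 ⊕ 185 = 157.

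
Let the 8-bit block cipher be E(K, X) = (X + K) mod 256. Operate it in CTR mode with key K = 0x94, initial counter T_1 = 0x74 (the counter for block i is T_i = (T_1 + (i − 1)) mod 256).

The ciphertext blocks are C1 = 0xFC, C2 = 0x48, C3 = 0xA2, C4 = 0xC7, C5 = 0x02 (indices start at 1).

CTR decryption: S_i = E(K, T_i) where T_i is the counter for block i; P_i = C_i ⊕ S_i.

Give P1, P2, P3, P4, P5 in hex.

P1 = 0xF4, P2 = 0x41, P3 = 0xA8, P4 = 0xCC, P5 = 0x0E

P1: T = 0x74, S = E(K, T) = 0x08; 0xFC ⊕ 0x08 = 0xF4.
P2: T = 0x75, S = E(K, T) = 0x09; 0x48 ⊕ 0x09 = 0x41.
P3: T = 0x76, S = E(K, T) = 0x0A; 0xA2 ⊕ 0x0A = 0xA8.
P4: T = 0x77, S = E(K, T) = 0x0B; 0xC7 ⊕ 0x0B = 0xCC.
P5: T = 0x78, S = E(K, T) = 0x0C; 0x02 ⊕ 0x0C = 0x0E.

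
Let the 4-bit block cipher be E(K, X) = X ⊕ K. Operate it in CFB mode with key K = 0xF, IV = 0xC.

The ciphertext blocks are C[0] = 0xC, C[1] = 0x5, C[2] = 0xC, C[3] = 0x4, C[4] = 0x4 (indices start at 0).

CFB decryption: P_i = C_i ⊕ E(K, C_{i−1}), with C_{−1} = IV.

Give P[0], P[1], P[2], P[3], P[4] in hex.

P[0]: E(K, 0xC) = 0x3; 0xC ⊕ 0x3 = 0xF.
P[1]: E(K, 0xC) = 0x3; 0x5 ⊕ 0x3 = 0x6.
P[2]: E(K, 0x5) = 0xA; 0xC ⊕ 0xA = 0x6.
P[3]: E(K, 0xC) = 0x3; 0x4 ⊕ 0x3 = 0x7.
P[4]: E(K, 0x4) = 0xB; 0x4 ⊕ 0xB = 0xF.

P[0] = 0xF, P[1] = 0x6, P[2] = 0x6, P[3] = 0x7, P[4] = 0xF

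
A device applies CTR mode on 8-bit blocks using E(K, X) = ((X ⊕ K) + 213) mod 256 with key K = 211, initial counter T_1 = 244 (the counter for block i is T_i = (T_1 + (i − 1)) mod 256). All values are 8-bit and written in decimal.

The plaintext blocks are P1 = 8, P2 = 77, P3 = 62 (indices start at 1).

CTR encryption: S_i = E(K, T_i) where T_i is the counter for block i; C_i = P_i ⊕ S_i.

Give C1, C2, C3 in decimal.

C1: T = 244, S = E(K, T) = 252; 8 ⊕ 252 = 244.
C2: T = 245, S = E(K, T) = 251; 77 ⊕ 251 = 182.
C3: T = 246, S = E(K, T) = 250; 62 ⊕ 250 = 196.

C1 = 244, C2 = 182, C3 = 196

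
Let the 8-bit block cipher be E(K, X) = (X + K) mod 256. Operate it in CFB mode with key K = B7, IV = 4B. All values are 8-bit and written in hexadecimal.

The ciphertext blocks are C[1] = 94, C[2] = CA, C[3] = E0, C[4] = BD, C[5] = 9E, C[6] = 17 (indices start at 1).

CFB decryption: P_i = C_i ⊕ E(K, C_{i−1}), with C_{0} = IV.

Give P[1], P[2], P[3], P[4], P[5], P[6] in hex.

P[1]: E(K, 4B) = 02; 94 ⊕ 02 = 96.
P[2]: E(K, 94) = 4B; CA ⊕ 4B = 81.
P[3]: E(K, CA) = 81; E0 ⊕ 81 = 61.
P[4]: E(K, E0) = 97; BD ⊕ 97 = 2A.
P[5]: E(K, BD) = 74; 9E ⊕ 74 = EA.
P[6]: E(K, 9E) = 55; 17 ⊕ 55 = 42.

P[1] = 96, P[2] = 81, P[3] = 61, P[4] = 2A, P[5] = EA, P[6] = 42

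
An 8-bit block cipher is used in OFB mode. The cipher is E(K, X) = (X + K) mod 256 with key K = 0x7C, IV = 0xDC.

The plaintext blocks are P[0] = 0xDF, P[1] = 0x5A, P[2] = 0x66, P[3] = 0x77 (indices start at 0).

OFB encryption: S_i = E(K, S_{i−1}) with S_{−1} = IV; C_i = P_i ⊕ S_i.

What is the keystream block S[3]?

C[0]: S = E(K, 0xDC) = 0x58; 0xDF ⊕ 0x58 = 0x87.
C[1]: S = E(K, 0x58) = 0xD4; 0x5A ⊕ 0xD4 = 0x8E.
C[2]: S = E(K, 0xD4) = 0x50; 0x66 ⊕ 0x50 = 0x36.
C[3]: S = E(K, 0x50) = 0xCC; 0x77 ⊕ 0xCC = 0xBB.
So S[3] = 0xCC.

0xCC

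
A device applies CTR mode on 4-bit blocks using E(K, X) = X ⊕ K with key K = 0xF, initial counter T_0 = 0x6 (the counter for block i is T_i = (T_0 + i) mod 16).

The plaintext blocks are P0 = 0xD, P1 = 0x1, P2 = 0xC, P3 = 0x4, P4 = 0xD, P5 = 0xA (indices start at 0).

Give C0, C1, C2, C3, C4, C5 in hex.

C0 = 0x4, C1 = 0x9, C2 = 0xB, C3 = 0x2, C4 = 0x8, C5 = 0xE

CTR encryption: S_i = E(K, T_i) where T_i is the counter for block i; C_i = P_i ⊕ S_i.
C0: T = 0x6, S = E(K, T) = 0x9; 0xD ⊕ 0x9 = 0x4.
C1: T = 0x7, S = E(K, T) = 0x8; 0x1 ⊕ 0x8 = 0x9.
C2: T = 0x8, S = E(K, T) = 0x7; 0xC ⊕ 0x7 = 0xB.
C3: T = 0x9, S = E(K, T) = 0x6; 0x4 ⊕ 0x6 = 0x2.
C4: T = 0xA, S = E(K, T) = 0x5; 0xD ⊕ 0x5 = 0x8.
C5: T = 0xB, S = E(K, T) = 0x4; 0xA ⊕ 0x4 = 0xE.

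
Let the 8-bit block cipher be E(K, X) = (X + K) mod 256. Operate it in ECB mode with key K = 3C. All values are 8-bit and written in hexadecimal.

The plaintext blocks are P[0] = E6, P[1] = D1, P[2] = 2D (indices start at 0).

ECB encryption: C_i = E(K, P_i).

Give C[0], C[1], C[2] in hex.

C[0]: E(K, E6) = 22.
C[1]: E(K, D1) = 0D.
C[2]: E(K, 2D) = 69.

C[0] = 22, C[1] = 0D, C[2] = 69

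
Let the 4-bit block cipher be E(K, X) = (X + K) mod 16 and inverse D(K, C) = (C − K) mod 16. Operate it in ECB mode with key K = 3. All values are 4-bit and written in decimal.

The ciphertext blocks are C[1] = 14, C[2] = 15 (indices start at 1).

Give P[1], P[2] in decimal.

P[1] = 11, P[2] = 12

ECB decryption: P_i = D(K, C_i).
P[1]: D(K, 14) = 11.
P[2]: D(K, 15) = 12.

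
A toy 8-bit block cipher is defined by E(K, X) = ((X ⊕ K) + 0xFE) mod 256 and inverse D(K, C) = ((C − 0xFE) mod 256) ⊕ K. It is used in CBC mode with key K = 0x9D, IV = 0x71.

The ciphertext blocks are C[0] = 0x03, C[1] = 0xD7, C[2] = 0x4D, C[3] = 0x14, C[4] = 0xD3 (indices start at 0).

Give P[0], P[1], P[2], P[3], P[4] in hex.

CBC decryption: P_i = D(K, C_i) ⊕ C_{i−1}, with C_{−1} = IV.
P[0]: D(K, 0x03) = 0x98; 0x98 ⊕ 0x71 = 0xE9.
P[1]: D(K, 0xD7) = 0x44; 0x44 ⊕ 0x03 = 0x47.
P[2]: D(K, 0x4D) = 0xD2; 0xD2 ⊕ 0xD7 = 0x05.
P[3]: D(K, 0x14) = 0x8B; 0x8B ⊕ 0x4D = 0xC6.
P[4]: D(K, 0xD3) = 0x48; 0x48 ⊕ 0x14 = 0x5C.

P[0] = 0xE9, P[1] = 0x47, P[2] = 0x05, P[3] = 0xC6, P[4] = 0x5C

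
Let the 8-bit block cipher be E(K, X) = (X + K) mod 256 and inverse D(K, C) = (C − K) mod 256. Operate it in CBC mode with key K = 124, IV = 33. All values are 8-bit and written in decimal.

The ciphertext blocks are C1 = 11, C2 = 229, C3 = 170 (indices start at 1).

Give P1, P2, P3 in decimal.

CBC decryption: P_i = D(K, C_i) ⊕ C_{i−1}, with C_{0} = IV.
P1: D(K, 11) = 143; 143 ⊕ 33 = 174.
P2: D(K, 229) = 105; 105 ⊕ 11 = 98.
P3: D(K, 170) = 46; 46 ⊕ 229 = 203.

P1 = 174, P2 = 98, P3 = 203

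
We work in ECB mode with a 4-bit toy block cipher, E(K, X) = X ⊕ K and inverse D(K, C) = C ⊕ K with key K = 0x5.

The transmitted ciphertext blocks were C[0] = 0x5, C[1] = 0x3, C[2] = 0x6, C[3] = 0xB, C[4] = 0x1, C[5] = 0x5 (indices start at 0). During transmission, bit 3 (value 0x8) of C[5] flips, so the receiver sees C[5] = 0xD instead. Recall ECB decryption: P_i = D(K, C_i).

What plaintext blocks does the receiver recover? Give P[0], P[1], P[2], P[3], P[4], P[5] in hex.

Only C[5] changed, to 0xD. In ECB, a change in C_i affects only P_i. Decrypting the received ciphertext:
P[0]: D(K, 0x5) = 0x0.
P[1]: D(K, 0x3) = 0x6.
P[2]: D(K, 0x6) = 0x3.
P[3]: D(K, 0xB) = 0xE.
P[4]: D(K, 0x1) = 0x4.
P[5]: D(K, 0xD) = 0x8.
Blocks that differ from the original plaintext: P[5].

P[0] = 0x0, P[1] = 0x6, P[2] = 0x3, P[3] = 0xE, P[4] = 0x4, P[5] = 0x8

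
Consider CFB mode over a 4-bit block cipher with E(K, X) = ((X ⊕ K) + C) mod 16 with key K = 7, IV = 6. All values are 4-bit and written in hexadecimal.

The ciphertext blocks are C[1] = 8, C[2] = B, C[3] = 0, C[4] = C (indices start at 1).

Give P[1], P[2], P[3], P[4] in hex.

P[1] = 5, P[2] = 0, P[3] = 8, P[4] = F

CFB decryption: P_i = C_i ⊕ E(K, C_{i−1}), with C_{0} = IV.
P[1]: E(K, 6) = D; 8 ⊕ D = 5.
P[2]: E(K, 8) = B; B ⊕ B = 0.
P[3]: E(K, B) = 8; 0 ⊕ 8 = 8.
P[4]: E(K, 0) = 3; C ⊕ 3 = F.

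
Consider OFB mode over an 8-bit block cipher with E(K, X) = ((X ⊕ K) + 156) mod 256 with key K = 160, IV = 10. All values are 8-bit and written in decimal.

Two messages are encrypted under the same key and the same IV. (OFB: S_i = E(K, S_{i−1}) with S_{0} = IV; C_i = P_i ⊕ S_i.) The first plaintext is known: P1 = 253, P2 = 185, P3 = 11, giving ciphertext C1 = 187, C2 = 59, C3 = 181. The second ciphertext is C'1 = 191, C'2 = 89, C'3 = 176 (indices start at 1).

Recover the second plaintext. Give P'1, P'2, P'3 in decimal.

In OFB with a reused IV, both messages share the same keystream S_i, so C_i ⊕ C'_i = P_i ⊕ P'_i and thus P'_i = P_i ⊕ C_i ⊕ C'_i.
P'1: 253 ⊕ 187 ⊕ 191 = 249.
P'2: 185 ⊕ 59 ⊕ 89 = 219.
P'3: 11 ⊕ 181 ⊕ 176 = 14.

P'1 = 249, P'2 = 219, P'3 = 14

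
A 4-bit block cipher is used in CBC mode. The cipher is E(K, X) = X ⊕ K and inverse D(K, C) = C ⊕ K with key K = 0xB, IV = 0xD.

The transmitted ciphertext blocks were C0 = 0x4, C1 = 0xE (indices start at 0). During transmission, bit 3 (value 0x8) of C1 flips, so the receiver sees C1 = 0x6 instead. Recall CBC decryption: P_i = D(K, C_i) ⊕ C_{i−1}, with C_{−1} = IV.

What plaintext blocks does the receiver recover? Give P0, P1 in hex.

Only C1 changed, to 0x6. In CBC, a change in C_i garbles P_i and flips the same bit in P_{i+1}. Decrypting the received ciphertext:
P0: D(K, 0x4) = 0xF; 0xF ⊕ 0xD = 0x2.
P1: D(K, 0x6) = 0xD; 0xD ⊕ 0x4 = 0x9.
Blocks that differ from the original plaintext: P1.

P0 = 0x2, P1 = 0x9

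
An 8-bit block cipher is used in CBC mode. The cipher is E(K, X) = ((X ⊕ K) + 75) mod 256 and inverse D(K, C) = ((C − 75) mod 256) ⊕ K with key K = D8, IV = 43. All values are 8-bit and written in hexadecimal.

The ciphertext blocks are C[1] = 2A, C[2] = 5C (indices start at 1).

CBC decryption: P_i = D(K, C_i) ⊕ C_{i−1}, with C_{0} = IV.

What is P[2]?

P[2] = 15

P[2]: D(K, 5C) = 3F; 3F ⊕ 2A = 15.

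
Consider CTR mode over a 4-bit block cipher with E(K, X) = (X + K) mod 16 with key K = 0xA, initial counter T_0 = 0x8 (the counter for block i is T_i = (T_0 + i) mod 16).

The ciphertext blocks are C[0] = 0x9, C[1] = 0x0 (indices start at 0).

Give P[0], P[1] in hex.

CTR decryption: S_i = E(K, T_i) where T_i is the counter for block i; P_i = C_i ⊕ S_i.
P[0]: T = 0x8, S = E(K, T) = 0x2; 0x9 ⊕ 0x2 = 0xB.
P[1]: T = 0x9, S = E(K, T) = 0x3; 0x0 ⊕ 0x3 = 0x3.

P[0] = 0xB, P[1] = 0x3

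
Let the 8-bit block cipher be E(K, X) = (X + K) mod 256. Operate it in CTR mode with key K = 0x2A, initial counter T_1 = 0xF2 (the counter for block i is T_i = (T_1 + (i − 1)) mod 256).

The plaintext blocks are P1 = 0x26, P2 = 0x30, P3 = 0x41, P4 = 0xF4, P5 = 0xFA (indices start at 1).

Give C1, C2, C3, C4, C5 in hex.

CTR encryption: S_i = E(K, T_i) where T_i is the counter for block i; C_i = P_i ⊕ S_i.
C1: T = 0xF2, S = E(K, T) = 0x1C; 0x26 ⊕ 0x1C = 0x3A.
C2: T = 0xF3, S = E(K, T) = 0x1D; 0x30 ⊕ 0x1D = 0x2D.
C3: T = 0xF4, S = E(K, T) = 0x1E; 0x41 ⊕ 0x1E = 0x5F.
C4: T = 0xF5, S = E(K, T) = 0x1F; 0xF4 ⊕ 0x1F = 0xEB.
C5: T = 0xF6, S = E(K, T) = 0x20; 0xFA ⊕ 0x20 = 0xDA.

C1 = 0x3A, C2 = 0x2D, C3 = 0x5F, C4 = 0xEB, C5 = 0xDA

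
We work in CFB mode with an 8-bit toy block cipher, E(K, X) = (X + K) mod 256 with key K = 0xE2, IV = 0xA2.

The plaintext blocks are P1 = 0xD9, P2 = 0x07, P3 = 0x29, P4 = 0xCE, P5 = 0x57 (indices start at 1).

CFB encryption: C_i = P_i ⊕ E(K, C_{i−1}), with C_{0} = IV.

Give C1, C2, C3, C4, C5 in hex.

C1: E(K, 0xA2) = 0x84; 0xD9 ⊕ 0x84 = 0x5D.
C2: E(K, 0x5D) = 0x3F; 0x07 ⊕ 0x3F = 0x38.
C3: E(K, 0x38) = 0x1A; 0x29 ⊕ 0x1A = 0x33.
C4: E(K, 0x33) = 0x15; 0xCE ⊕ 0x15 = 0xDB.
C5: E(K, 0xDB) = 0xBD; 0x57 ⊕ 0xBD = 0xEA.

C1 = 0x5D, C2 = 0x38, C3 = 0x33, C4 = 0xDB, C5 = 0xEA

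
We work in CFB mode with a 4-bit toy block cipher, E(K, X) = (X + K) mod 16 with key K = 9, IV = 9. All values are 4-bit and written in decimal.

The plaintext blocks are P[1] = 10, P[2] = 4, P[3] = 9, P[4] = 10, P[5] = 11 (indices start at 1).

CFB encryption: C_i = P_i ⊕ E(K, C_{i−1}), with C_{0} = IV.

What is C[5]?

C[5] = 8

C[1]: E(K, 9) = 2; 10 ⊕ 2 = 8.
C[2]: E(K, 8) = 1; 4 ⊕ 1 = 5.
C[3]: E(K, 5) = 14; 9 ⊕ 14 = 7.
C[4]: E(K, 7) = 0; 10 ⊕ 0 = 10.
C[5]: E(K, 10) = 3; 11 ⊕ 3 = 8.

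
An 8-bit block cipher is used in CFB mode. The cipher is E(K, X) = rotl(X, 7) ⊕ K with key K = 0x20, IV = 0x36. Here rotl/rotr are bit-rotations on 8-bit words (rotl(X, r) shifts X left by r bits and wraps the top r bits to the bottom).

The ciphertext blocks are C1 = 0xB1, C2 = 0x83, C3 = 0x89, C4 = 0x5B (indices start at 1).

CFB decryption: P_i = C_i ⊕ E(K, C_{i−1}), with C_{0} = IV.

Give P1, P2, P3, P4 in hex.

P1 = 0x8A, P2 = 0x7B, P3 = 0x68, P4 = 0xBF

P1: E(K, 0x36) = 0x3B; 0xB1 ⊕ 0x3B = 0x8A.
P2: E(K, 0xB1) = 0xF8; 0x83 ⊕ 0xF8 = 0x7B.
P3: E(K, 0x83) = 0xE1; 0x89 ⊕ 0xE1 = 0x68.
P4: E(K, 0x89) = 0xE4; 0x5B ⊕ 0xE4 = 0xBF.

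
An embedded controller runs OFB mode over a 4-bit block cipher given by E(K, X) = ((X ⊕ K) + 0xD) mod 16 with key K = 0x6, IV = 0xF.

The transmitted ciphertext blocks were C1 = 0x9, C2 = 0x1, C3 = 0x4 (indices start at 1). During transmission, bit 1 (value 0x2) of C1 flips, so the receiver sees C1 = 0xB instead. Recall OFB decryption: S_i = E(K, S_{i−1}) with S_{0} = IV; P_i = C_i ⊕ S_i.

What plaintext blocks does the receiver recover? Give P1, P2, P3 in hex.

Only C1 changed, to 0xB. In OFB, a change in C_i flips the same bit in P_i only; the keystream is unaffected. Decrypting the received ciphertext:
P1: S = E(K, 0xF) = 0x6; 0xB ⊕ 0x6 = 0xD.
P2: S = E(K, 0x6) = 0xD; 0x1 ⊕ 0xD = 0xC.
P3: S = E(K, 0xD) = 0x8; 0x4 ⊕ 0x8 = 0xC.
Blocks that differ from the original plaintext: P1.

P1 = 0xD, P2 = 0xC, P3 = 0xC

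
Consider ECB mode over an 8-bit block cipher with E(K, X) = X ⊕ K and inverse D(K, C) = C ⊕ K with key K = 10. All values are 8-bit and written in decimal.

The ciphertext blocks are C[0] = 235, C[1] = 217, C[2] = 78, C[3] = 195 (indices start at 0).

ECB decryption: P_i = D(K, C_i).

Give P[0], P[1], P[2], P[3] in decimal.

P[0]: D(K, 235) = 225.
P[1]: D(K, 217) = 211.
P[2]: D(K, 78) = 68.
P[3]: D(K, 195) = 201.

P[0] = 225, P[1] = 211, P[2] = 68, P[3] = 201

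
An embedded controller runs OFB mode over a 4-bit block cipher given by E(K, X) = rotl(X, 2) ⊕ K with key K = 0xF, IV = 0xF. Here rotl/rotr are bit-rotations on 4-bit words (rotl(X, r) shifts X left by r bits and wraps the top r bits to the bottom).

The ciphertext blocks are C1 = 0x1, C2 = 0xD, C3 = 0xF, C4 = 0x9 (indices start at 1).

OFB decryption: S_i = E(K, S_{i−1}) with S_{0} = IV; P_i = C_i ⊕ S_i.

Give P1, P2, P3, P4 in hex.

P1: S = E(K, 0xF) = 0x0; 0x1 ⊕ 0x0 = 0x1.
P2: S = E(K, 0x0) = 0xF; 0xD ⊕ 0xF = 0x2.
P3: S = E(K, 0xF) = 0x0; 0xF ⊕ 0x0 = 0xF.
P4: S = E(K, 0x0) = 0xF; 0x9 ⊕ 0xF = 0x6.

P1 = 0x1, P2 = 0x2, P3 = 0xF, P4 = 0x6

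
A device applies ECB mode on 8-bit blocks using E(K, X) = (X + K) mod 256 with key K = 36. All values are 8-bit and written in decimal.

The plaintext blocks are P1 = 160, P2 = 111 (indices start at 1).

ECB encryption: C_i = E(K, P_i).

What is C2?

C2: E(K, 111) = 147.

C2 = 147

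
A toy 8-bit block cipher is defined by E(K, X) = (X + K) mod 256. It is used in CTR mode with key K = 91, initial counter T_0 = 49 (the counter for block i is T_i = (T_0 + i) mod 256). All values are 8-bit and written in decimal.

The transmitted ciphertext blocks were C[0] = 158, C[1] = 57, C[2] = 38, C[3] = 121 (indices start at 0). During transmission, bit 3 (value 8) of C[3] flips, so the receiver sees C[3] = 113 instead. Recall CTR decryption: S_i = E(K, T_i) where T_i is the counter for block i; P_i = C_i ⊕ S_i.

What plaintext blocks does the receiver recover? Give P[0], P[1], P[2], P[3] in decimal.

P[0] = 18, P[1] = 180, P[2] = 168, P[3] = 254

Only C[3] changed, to 113. In CTR, a change in C_i flips the same bit in P_i only; the keystream is unaffected. Decrypting the received ciphertext:
P[0]: T = 49, S = E(K, T) = 140; 158 ⊕ 140 = 18.
P[1]: T = 50, S = E(K, T) = 141; 57 ⊕ 141 = 180.
P[2]: T = 51, S = E(K, T) = 142; 38 ⊕ 142 = 168.
P[3]: T = 52, S = E(K, T) = 143; 113 ⊕ 143 = 254.
Blocks that differ from the original plaintext: P[3].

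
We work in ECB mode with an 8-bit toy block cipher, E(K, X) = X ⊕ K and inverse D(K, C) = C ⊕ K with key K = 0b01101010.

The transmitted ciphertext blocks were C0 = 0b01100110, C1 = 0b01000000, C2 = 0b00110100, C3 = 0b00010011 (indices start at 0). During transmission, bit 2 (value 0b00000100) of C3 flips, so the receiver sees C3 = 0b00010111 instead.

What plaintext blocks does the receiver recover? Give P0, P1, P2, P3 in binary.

ECB decryption: P_i = D(K, C_i).
Only C3 changed, to 0b00010111. In ECB, a change in C_i affects only P_i. Decrypting the received ciphertext:
P0: D(K, 0b01100110) = 0b00001100.
P1: D(K, 0b01000000) = 0b00101010.
P2: D(K, 0b00110100) = 0b01011110.
P3: D(K, 0b00010111) = 0b01111101.
Blocks that differ from the original plaintext: P3.

P0 = 0b00001100, P1 = 0b00101010, P2 = 0b01011110, P3 = 0b01111101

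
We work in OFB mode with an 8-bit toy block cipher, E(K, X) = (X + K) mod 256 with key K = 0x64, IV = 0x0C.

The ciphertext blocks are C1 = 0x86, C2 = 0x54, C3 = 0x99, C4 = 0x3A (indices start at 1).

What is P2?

OFB decryption: S_i = E(K, S_{i−1}) with S_{0} = IV; P_i = C_i ⊕ S_i.
P1: S = E(K, 0x0C) = 0x70; 0x86 ⊕ 0x70 = 0xF6.
P2: S = E(K, 0x70) = 0xD4; 0x54 ⊕ 0xD4 = 0x80.

P2 = 0x80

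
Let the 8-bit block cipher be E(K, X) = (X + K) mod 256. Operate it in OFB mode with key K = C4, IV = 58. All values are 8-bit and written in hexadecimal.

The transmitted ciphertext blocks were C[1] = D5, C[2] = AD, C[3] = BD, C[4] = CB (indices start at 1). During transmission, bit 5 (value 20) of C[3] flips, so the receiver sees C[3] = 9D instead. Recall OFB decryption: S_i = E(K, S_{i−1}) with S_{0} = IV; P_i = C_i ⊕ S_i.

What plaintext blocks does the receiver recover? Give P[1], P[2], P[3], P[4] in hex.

P[1] = C9, P[2] = 4D, P[3] = 39, P[4] = A3

Only C[3] changed, to 9D. In OFB, a change in C_i flips the same bit in P_i only; the keystream is unaffected. Decrypting the received ciphertext:
P[1]: S = E(K, 58) = 1C; D5 ⊕ 1C = C9.
P[2]: S = E(K, 1C) = E0; AD ⊕ E0 = 4D.
P[3]: S = E(K, E0) = A4; 9D ⊕ A4 = 39.
P[4]: S = E(K, A4) = 68; CB ⊕ 68 = A3.
Blocks that differ from the original plaintext: P[3].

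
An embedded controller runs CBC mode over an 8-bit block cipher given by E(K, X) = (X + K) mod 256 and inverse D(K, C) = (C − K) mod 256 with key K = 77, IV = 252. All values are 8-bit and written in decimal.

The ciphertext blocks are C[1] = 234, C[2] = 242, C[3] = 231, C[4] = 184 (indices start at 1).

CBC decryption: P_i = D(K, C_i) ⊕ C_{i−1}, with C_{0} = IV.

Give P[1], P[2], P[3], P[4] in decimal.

P[1]: D(K, 234) = 157; 157 ⊕ 252 = 97.
P[2]: D(K, 242) = 165; 165 ⊕ 234 = 79.
P[3]: D(K, 231) = 154; 154 ⊕ 242 = 104.
P[4]: D(K, 184) = 107; 107 ⊕ 231 = 140.

P[1] = 97, P[2] = 79, P[3] = 104, P[4] = 140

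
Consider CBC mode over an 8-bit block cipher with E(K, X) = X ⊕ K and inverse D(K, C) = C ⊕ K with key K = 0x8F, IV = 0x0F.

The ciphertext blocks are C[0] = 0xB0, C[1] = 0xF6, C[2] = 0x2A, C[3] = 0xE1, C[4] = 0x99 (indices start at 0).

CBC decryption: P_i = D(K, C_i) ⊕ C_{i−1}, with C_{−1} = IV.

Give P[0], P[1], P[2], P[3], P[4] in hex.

P[0] = 0x30, P[1] = 0xC9, P[2] = 0x53, P[3] = 0x44, P[4] = 0xF7

P[0]: D(K, 0xB0) = 0x3F; 0x3F ⊕ 0x0F = 0x30.
P[1]: D(K, 0xF6) = 0x79; 0x79 ⊕ 0xB0 = 0xC9.
P[2]: D(K, 0x2A) = 0xA5; 0xA5 ⊕ 0xF6 = 0x53.
P[3]: D(K, 0xE1) = 0x6E; 0x6E ⊕ 0x2A = 0x44.
P[4]: D(K, 0x99) = 0x16; 0x16 ⊕ 0xE1 = 0xF7.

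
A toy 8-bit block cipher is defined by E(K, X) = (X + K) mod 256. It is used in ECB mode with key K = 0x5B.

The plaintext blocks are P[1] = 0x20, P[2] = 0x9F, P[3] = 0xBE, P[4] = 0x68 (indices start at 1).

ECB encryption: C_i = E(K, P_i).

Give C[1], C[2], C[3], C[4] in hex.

C[1] = 0x7B, C[2] = 0xFA, C[3] = 0x19, C[4] = 0xC3

C[1]: E(K, 0x20) = 0x7B.
C[2]: E(K, 0x9F) = 0xFA.
C[3]: E(K, 0xBE) = 0x19.
C[4]: E(K, 0x68) = 0xC3.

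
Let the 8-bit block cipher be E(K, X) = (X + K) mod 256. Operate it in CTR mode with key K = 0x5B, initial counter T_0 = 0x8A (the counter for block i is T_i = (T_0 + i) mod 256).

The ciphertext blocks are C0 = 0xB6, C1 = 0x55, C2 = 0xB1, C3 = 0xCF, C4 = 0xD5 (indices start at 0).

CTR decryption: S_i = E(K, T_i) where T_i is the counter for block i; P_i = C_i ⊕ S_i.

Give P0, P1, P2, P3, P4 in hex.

P0: T = 0x8A, S = E(K, T) = 0xE5; 0xB6 ⊕ 0xE5 = 0x53.
P1: T = 0x8B, S = E(K, T) = 0xE6; 0x55 ⊕ 0xE6 = 0xB3.
P2: T = 0x8C, S = E(K, T) = 0xE7; 0xB1 ⊕ 0xE7 = 0x56.
P3: T = 0x8D, S = E(K, T) = 0xE8; 0xCF ⊕ 0xE8 = 0x27.
P4: T = 0x8E, S = E(K, T) = 0xE9; 0xD5 ⊕ 0xE9 = 0x3C.

P0 = 0x53, P1 = 0xB3, P2 = 0x56, P3 = 0x27, P4 = 0x3C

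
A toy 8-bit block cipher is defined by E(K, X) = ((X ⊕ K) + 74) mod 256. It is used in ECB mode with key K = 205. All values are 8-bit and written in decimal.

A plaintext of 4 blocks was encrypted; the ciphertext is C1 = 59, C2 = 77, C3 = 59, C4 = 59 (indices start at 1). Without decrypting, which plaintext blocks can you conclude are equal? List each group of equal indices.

P1 = P3 = P4

ECB encrypts each block independently with the same key, so equal ciphertext blocks imply equal plaintext blocks.
C1 = C3 = C4 = 59, so P1 = P3 = P4.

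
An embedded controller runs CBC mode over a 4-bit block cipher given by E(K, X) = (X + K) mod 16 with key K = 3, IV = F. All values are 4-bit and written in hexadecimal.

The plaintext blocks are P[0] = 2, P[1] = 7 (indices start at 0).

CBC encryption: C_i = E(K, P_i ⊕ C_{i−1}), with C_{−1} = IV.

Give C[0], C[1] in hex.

C[0] = 0, C[1] = A

C[0]: P[0] ⊕ F = D; E(K, D) = 0.
C[1]: P[1] ⊕ 0 = 7; E(K, 7) = A.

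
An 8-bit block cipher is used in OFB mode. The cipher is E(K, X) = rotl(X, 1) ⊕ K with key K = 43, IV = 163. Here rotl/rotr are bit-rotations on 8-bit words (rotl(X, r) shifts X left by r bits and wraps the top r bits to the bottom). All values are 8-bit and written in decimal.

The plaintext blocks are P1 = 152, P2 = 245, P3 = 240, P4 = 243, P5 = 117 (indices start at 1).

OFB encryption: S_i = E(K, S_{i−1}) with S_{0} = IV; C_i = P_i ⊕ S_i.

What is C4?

C4 = 65

C1: S = E(K, 163) = 108; 152 ⊕ 108 = 244.
C2: S = E(K, 108) = 243; 245 ⊕ 243 = 6.
C3: S = E(K, 243) = 204; 240 ⊕ 204 = 60.
C4: S = E(K, 204) = 178; 243 ⊕ 178 = 65.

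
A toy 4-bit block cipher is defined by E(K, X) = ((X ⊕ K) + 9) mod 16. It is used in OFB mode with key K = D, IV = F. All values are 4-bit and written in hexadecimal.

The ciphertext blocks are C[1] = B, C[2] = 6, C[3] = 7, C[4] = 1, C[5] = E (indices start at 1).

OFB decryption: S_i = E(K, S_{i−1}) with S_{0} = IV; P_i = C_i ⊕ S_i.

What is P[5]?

P[5] = 5

P[1]: S = E(K, F) = B; B ⊕ B = 0.
P[2]: S = E(K, B) = F; 6 ⊕ F = 9.
P[3]: S = E(K, F) = B; 7 ⊕ B = C.
P[4]: S = E(K, B) = F; 1 ⊕ F = E.
P[5]: S = E(K, F) = B; E ⊕ B = 5.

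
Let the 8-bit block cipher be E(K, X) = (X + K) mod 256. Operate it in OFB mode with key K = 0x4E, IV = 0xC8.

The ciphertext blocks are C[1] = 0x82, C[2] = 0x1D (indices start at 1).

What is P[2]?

P[2] = 0x79

OFB decryption: S_i = E(K, S_{i−1}) with S_{0} = IV; P_i = C_i ⊕ S_i.
P[1]: S = E(K, 0xC8) = 0x16; 0x82 ⊕ 0x16 = 0x94.
P[2]: S = E(K, 0x16) = 0x64; 0x1D ⊕ 0x64 = 0x79.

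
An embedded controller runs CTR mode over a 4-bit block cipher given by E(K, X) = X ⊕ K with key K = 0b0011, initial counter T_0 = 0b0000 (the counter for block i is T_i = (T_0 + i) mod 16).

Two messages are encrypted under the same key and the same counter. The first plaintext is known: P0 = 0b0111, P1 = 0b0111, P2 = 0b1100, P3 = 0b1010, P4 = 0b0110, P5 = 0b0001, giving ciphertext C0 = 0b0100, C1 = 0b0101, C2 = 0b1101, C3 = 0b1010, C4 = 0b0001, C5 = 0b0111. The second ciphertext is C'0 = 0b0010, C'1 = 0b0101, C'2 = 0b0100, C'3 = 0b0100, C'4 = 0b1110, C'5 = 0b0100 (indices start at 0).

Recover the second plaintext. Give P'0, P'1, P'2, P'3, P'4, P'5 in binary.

In CTR with a reused counter, both messages share the same keystream S_i, so C_i ⊕ C'_i = P_i ⊕ P'_i and thus P'_i = P_i ⊕ C_i ⊕ C'_i.
P'0: 0b0111 ⊕ 0b0100 ⊕ 0b0010 = 0b0001.
P'1: 0b0111 ⊕ 0b0101 ⊕ 0b0101 = 0b0111.
P'2: 0b1100 ⊕ 0b1101 ⊕ 0b0100 = 0b0101.
P'3: 0b1010 ⊕ 0b1010 ⊕ 0b0100 = 0b0100.
P'4: 0b0110 ⊕ 0b0001 ⊕ 0b1110 = 0b1001.
P'5: 0b0001 ⊕ 0b0111 ⊕ 0b0100 = 0b0010.

P'0 = 0b0001, P'1 = 0b0111, P'2 = 0b0101, P'3 = 0b0100, P'4 = 0b1001, P'5 = 0b0010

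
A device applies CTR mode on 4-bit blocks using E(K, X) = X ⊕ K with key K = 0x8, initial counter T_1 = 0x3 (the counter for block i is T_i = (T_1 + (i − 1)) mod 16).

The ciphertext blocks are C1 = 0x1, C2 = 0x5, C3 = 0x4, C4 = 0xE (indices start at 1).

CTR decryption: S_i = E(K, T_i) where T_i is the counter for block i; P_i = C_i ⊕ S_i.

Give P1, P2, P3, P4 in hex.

P1: T = 0x3, S = E(K, T) = 0xB; 0x1 ⊕ 0xB = 0xA.
P2: T = 0x4, S = E(K, T) = 0xC; 0x5 ⊕ 0xC = 0x9.
P3: T = 0x5, S = E(K, T) = 0xD; 0x4 ⊕ 0xD = 0x9.
P4: T = 0x6, S = E(K, T) = 0xE; 0xE ⊕ 0xE = 0x0.

P1 = 0xA, P2 = 0x9, P3 = 0x9, P4 = 0x0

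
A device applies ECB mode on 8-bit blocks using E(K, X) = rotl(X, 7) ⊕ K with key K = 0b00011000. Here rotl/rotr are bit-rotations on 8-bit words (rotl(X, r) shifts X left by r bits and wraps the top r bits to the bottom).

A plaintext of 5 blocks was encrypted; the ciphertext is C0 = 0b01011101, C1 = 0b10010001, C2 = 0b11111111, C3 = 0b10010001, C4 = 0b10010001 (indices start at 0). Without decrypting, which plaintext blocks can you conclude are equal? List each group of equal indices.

ECB encrypts each block independently with the same key, so equal ciphertext blocks imply equal plaintext blocks.
C1 = C3 = C4 = 0b10010001, so P1 = P3 = P4.

P1 = P3 = P4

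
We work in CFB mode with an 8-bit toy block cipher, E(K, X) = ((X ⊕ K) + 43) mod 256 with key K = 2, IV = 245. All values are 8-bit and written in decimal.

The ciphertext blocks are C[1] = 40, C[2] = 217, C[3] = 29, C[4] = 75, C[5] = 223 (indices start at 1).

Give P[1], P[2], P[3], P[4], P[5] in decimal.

CFB decryption: P_i = C_i ⊕ E(K, C_{i−1}), with C_{0} = IV.
P[1]: E(K, 245) = 34; 40 ⊕ 34 = 10.
P[2]: E(K, 40) = 85; 217 ⊕ 85 = 140.
P[3]: E(K, 217) = 6; 29 ⊕ 6 = 27.
P[4]: E(K, 29) = 74; 75 ⊕ 74 = 1.
P[5]: E(K, 75) = 116; 223 ⊕ 116 = 171.

P[1] = 10, P[2] = 140, P[3] = 27, P[4] = 1, P[5] = 171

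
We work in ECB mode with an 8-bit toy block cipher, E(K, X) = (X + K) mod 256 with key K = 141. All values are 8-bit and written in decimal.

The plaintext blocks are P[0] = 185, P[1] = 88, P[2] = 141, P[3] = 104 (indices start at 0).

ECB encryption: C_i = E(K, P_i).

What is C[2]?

C[2] = 26

C[2]: E(K, 141) = 26.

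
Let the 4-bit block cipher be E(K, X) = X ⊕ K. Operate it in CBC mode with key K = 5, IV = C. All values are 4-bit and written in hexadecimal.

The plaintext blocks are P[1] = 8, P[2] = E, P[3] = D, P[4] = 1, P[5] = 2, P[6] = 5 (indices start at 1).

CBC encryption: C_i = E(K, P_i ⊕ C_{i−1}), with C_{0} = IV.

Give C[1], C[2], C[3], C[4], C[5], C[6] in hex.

C[1] = 1, C[2] = A, C[3] = 2, C[4] = 6, C[5] = 1, C[6] = 1

C[1]: P[1] ⊕ C = 4; E(K, 4) = 1.
C[2]: P[2] ⊕ 1 = F; E(K, F) = A.
C[3]: P[3] ⊕ A = 7; E(K, 7) = 2.
C[4]: P[4] ⊕ 2 = 3; E(K, 3) = 6.
C[5]: P[5] ⊕ 6 = 4; E(K, 4) = 1.
C[6]: P[6] ⊕ 1 = 4; E(K, 4) = 1.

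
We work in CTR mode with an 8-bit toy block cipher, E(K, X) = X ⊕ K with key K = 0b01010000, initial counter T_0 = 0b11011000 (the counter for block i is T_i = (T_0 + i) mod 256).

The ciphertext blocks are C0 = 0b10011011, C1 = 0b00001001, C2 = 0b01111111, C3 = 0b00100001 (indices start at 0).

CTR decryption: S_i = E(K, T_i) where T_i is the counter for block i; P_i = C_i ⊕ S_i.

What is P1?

P1 = 0b10000000

P1: T = 0b11011001, S = E(K, T) = 0b10001001; 0b00001001 ⊕ 0b10001001 = 0b10000000.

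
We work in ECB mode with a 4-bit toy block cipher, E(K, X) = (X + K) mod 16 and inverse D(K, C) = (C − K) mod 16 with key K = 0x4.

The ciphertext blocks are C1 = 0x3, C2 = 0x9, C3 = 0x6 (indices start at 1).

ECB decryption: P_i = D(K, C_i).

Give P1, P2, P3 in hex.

P1: D(K, 0x3) = 0xF.
P2: D(K, 0x9) = 0x5.
P3: D(K, 0x6) = 0x2.

P1 = 0xF, P2 = 0x5, P3 = 0x2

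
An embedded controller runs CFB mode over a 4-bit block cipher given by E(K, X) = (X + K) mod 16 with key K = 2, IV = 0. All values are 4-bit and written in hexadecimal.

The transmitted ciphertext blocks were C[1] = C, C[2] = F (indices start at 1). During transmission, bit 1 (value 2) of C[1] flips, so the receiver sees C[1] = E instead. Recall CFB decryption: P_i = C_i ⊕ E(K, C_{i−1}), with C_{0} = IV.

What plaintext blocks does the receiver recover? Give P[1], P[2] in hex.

Only C[1] changed, to E. In CFB, a change in C_i flips the same bit in P_i and garbles P_{i+1}. Decrypting the received ciphertext:
P[1]: E(K, 0) = 2; E ⊕ 2 = C.
P[2]: E(K, E) = 0; F ⊕ 0 = F.
Blocks that differ from the original plaintext: P[1], P[2].

P[1] = C, P[2] = F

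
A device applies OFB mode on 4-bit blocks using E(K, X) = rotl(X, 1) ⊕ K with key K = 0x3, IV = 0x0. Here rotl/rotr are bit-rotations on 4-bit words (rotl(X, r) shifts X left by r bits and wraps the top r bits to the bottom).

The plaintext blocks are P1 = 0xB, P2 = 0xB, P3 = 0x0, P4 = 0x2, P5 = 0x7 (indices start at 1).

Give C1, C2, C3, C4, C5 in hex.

C1 = 0x8, C2 = 0xE, C3 = 0x9, C4 = 0x2, C5 = 0x4

OFB encryption: S_i = E(K, S_{i−1}) with S_{0} = IV; C_i = P_i ⊕ S_i.
C1: S = E(K, 0x0) = 0x3; 0xB ⊕ 0x3 = 0x8.
C2: S = E(K, 0x3) = 0x5; 0xB ⊕ 0x5 = 0xE.
C3: S = E(K, 0x5) = 0x9; 0x0 ⊕ 0x9 = 0x9.
C4: S = E(K, 0x9) = 0x0; 0x2 ⊕ 0x0 = 0x2.
C5: S = E(K, 0x0) = 0x3; 0x7 ⊕ 0x3 = 0x4.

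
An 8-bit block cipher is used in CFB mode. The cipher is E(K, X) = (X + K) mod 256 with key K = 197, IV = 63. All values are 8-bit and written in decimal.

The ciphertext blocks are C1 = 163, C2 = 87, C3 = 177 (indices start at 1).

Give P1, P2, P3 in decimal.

CFB decryption: P_i = C_i ⊕ E(K, C_{i−1}), with C_{0} = IV.
P1: E(K, 63) = 4; 163 ⊕ 4 = 167.
P2: E(K, 163) = 104; 87 ⊕ 104 = 63.
P3: E(K, 87) = 28; 177 ⊕ 28 = 173.

P1 = 167, P2 = 63, P3 = 173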